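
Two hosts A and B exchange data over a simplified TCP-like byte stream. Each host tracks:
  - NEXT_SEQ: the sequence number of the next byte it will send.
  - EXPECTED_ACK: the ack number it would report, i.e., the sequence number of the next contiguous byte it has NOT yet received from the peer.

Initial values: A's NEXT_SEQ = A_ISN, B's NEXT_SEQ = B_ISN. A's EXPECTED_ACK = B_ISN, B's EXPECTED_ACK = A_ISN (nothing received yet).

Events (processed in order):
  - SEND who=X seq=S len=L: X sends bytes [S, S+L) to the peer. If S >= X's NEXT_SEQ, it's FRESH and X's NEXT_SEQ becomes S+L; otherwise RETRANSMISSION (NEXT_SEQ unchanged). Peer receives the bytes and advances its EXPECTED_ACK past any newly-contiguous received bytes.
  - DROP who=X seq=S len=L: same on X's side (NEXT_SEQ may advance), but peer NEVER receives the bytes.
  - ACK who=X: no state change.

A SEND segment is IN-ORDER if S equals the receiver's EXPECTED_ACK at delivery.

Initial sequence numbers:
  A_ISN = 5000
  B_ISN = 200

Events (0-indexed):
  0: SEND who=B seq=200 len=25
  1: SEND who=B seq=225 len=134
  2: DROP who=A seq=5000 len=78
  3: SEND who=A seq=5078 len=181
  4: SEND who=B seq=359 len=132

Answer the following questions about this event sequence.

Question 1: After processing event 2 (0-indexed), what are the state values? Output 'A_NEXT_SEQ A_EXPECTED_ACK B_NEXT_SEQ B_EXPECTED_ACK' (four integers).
After event 0: A_seq=5000 A_ack=225 B_seq=225 B_ack=5000
After event 1: A_seq=5000 A_ack=359 B_seq=359 B_ack=5000
After event 2: A_seq=5078 A_ack=359 B_seq=359 B_ack=5000

5078 359 359 5000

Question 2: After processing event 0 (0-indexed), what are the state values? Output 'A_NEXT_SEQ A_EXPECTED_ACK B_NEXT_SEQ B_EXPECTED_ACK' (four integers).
After event 0: A_seq=5000 A_ack=225 B_seq=225 B_ack=5000

5000 225 225 5000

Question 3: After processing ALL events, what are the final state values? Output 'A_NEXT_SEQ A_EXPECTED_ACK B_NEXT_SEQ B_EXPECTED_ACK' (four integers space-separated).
After event 0: A_seq=5000 A_ack=225 B_seq=225 B_ack=5000
After event 1: A_seq=5000 A_ack=359 B_seq=359 B_ack=5000
After event 2: A_seq=5078 A_ack=359 B_seq=359 B_ack=5000
After event 3: A_seq=5259 A_ack=359 B_seq=359 B_ack=5000
After event 4: A_seq=5259 A_ack=491 B_seq=491 B_ack=5000

Answer: 5259 491 491 5000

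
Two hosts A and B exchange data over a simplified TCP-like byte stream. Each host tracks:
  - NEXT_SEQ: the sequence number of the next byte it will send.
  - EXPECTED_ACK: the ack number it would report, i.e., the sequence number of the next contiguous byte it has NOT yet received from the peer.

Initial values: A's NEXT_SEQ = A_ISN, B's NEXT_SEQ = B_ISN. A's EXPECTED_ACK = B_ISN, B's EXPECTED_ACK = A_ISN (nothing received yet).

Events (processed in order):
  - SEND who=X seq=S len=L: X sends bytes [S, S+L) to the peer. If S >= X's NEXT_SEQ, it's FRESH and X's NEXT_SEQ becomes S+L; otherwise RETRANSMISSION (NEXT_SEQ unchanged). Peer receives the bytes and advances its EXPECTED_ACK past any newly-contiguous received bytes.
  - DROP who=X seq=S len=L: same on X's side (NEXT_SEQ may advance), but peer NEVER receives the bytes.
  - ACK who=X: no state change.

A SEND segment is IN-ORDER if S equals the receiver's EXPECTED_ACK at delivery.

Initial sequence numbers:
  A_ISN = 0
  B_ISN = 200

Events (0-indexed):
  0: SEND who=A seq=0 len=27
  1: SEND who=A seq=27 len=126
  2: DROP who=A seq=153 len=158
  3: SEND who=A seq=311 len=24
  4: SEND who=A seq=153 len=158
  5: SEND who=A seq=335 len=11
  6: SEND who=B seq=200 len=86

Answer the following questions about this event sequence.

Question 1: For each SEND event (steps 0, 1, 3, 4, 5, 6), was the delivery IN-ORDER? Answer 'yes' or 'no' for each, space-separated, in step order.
Step 0: SEND seq=0 -> in-order
Step 1: SEND seq=27 -> in-order
Step 3: SEND seq=311 -> out-of-order
Step 4: SEND seq=153 -> in-order
Step 5: SEND seq=335 -> in-order
Step 6: SEND seq=200 -> in-order

Answer: yes yes no yes yes yes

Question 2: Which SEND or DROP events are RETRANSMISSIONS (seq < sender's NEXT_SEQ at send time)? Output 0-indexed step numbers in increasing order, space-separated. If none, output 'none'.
Step 0: SEND seq=0 -> fresh
Step 1: SEND seq=27 -> fresh
Step 2: DROP seq=153 -> fresh
Step 3: SEND seq=311 -> fresh
Step 4: SEND seq=153 -> retransmit
Step 5: SEND seq=335 -> fresh
Step 6: SEND seq=200 -> fresh

Answer: 4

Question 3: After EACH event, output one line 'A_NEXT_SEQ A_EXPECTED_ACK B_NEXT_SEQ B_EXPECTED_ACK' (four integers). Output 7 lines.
27 200 200 27
153 200 200 153
311 200 200 153
335 200 200 153
335 200 200 335
346 200 200 346
346 286 286 346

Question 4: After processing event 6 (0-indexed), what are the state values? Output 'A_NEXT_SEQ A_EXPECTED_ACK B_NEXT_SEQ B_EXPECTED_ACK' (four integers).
After event 0: A_seq=27 A_ack=200 B_seq=200 B_ack=27
After event 1: A_seq=153 A_ack=200 B_seq=200 B_ack=153
After event 2: A_seq=311 A_ack=200 B_seq=200 B_ack=153
After event 3: A_seq=335 A_ack=200 B_seq=200 B_ack=153
After event 4: A_seq=335 A_ack=200 B_seq=200 B_ack=335
After event 5: A_seq=346 A_ack=200 B_seq=200 B_ack=346
After event 6: A_seq=346 A_ack=286 B_seq=286 B_ack=346

346 286 286 346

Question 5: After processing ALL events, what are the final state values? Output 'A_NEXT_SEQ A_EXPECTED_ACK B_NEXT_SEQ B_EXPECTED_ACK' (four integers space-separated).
Answer: 346 286 286 346

Derivation:
After event 0: A_seq=27 A_ack=200 B_seq=200 B_ack=27
After event 1: A_seq=153 A_ack=200 B_seq=200 B_ack=153
After event 2: A_seq=311 A_ack=200 B_seq=200 B_ack=153
After event 3: A_seq=335 A_ack=200 B_seq=200 B_ack=153
After event 4: A_seq=335 A_ack=200 B_seq=200 B_ack=335
After event 5: A_seq=346 A_ack=200 B_seq=200 B_ack=346
After event 6: A_seq=346 A_ack=286 B_seq=286 B_ack=346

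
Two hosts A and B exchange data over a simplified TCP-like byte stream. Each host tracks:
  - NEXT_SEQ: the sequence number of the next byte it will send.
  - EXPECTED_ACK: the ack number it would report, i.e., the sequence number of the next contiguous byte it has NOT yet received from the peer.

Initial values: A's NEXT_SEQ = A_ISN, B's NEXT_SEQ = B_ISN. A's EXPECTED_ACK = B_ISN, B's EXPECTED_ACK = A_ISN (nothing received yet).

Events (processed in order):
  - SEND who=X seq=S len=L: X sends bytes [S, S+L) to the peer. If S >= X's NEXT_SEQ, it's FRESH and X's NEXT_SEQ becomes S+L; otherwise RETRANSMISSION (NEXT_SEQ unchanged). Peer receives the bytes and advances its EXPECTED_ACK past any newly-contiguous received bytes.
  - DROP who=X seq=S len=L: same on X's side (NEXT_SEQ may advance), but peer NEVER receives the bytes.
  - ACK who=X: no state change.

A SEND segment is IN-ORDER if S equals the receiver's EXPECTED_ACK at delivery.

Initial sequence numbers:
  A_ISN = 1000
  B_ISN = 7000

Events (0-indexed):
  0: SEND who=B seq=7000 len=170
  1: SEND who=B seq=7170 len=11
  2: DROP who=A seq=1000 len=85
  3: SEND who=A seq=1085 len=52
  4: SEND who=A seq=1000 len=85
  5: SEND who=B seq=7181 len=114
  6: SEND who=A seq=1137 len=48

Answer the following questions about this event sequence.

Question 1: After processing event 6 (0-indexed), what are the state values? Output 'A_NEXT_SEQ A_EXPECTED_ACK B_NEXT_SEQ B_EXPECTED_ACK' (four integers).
After event 0: A_seq=1000 A_ack=7170 B_seq=7170 B_ack=1000
After event 1: A_seq=1000 A_ack=7181 B_seq=7181 B_ack=1000
After event 2: A_seq=1085 A_ack=7181 B_seq=7181 B_ack=1000
After event 3: A_seq=1137 A_ack=7181 B_seq=7181 B_ack=1000
After event 4: A_seq=1137 A_ack=7181 B_seq=7181 B_ack=1137
After event 5: A_seq=1137 A_ack=7295 B_seq=7295 B_ack=1137
After event 6: A_seq=1185 A_ack=7295 B_seq=7295 B_ack=1185

1185 7295 7295 1185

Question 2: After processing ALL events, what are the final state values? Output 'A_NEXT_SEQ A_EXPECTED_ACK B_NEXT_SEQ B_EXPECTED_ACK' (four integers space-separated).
After event 0: A_seq=1000 A_ack=7170 B_seq=7170 B_ack=1000
After event 1: A_seq=1000 A_ack=7181 B_seq=7181 B_ack=1000
After event 2: A_seq=1085 A_ack=7181 B_seq=7181 B_ack=1000
After event 3: A_seq=1137 A_ack=7181 B_seq=7181 B_ack=1000
After event 4: A_seq=1137 A_ack=7181 B_seq=7181 B_ack=1137
After event 5: A_seq=1137 A_ack=7295 B_seq=7295 B_ack=1137
After event 6: A_seq=1185 A_ack=7295 B_seq=7295 B_ack=1185

Answer: 1185 7295 7295 1185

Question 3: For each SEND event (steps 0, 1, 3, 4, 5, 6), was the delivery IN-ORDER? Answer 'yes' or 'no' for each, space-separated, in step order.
Answer: yes yes no yes yes yes

Derivation:
Step 0: SEND seq=7000 -> in-order
Step 1: SEND seq=7170 -> in-order
Step 3: SEND seq=1085 -> out-of-order
Step 4: SEND seq=1000 -> in-order
Step 5: SEND seq=7181 -> in-order
Step 6: SEND seq=1137 -> in-order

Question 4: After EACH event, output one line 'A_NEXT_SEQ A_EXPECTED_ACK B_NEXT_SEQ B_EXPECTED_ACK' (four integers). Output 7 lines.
1000 7170 7170 1000
1000 7181 7181 1000
1085 7181 7181 1000
1137 7181 7181 1000
1137 7181 7181 1137
1137 7295 7295 1137
1185 7295 7295 1185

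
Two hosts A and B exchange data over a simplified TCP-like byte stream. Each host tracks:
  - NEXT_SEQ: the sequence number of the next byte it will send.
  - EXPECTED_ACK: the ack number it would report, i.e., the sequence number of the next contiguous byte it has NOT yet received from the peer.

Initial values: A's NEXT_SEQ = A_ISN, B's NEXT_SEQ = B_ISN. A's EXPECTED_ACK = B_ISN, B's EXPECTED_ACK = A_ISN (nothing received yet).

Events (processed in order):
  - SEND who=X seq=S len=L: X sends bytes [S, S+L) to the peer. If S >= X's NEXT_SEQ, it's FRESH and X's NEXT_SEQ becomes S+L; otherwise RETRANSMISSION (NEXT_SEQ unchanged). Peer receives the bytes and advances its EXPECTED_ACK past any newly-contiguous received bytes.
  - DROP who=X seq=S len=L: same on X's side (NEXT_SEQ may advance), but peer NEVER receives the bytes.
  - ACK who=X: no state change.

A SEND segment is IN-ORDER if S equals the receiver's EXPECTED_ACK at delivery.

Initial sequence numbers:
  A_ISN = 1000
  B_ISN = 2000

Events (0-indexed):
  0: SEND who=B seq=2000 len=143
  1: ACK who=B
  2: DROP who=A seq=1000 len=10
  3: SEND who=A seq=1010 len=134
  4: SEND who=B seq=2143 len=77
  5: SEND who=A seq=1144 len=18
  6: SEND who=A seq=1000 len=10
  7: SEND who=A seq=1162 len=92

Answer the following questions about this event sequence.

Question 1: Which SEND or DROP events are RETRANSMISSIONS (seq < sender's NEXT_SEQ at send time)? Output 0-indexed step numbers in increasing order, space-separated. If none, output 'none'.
Step 0: SEND seq=2000 -> fresh
Step 2: DROP seq=1000 -> fresh
Step 3: SEND seq=1010 -> fresh
Step 4: SEND seq=2143 -> fresh
Step 5: SEND seq=1144 -> fresh
Step 6: SEND seq=1000 -> retransmit
Step 7: SEND seq=1162 -> fresh

Answer: 6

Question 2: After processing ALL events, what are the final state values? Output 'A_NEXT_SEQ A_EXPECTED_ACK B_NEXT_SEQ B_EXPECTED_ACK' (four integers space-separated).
After event 0: A_seq=1000 A_ack=2143 B_seq=2143 B_ack=1000
After event 1: A_seq=1000 A_ack=2143 B_seq=2143 B_ack=1000
After event 2: A_seq=1010 A_ack=2143 B_seq=2143 B_ack=1000
After event 3: A_seq=1144 A_ack=2143 B_seq=2143 B_ack=1000
After event 4: A_seq=1144 A_ack=2220 B_seq=2220 B_ack=1000
After event 5: A_seq=1162 A_ack=2220 B_seq=2220 B_ack=1000
After event 6: A_seq=1162 A_ack=2220 B_seq=2220 B_ack=1162
After event 7: A_seq=1254 A_ack=2220 B_seq=2220 B_ack=1254

Answer: 1254 2220 2220 1254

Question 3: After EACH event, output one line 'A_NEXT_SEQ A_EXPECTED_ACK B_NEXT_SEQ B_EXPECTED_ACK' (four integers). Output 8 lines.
1000 2143 2143 1000
1000 2143 2143 1000
1010 2143 2143 1000
1144 2143 2143 1000
1144 2220 2220 1000
1162 2220 2220 1000
1162 2220 2220 1162
1254 2220 2220 1254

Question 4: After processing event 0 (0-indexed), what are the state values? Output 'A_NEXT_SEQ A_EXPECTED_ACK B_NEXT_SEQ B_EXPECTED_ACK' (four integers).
After event 0: A_seq=1000 A_ack=2143 B_seq=2143 B_ack=1000

1000 2143 2143 1000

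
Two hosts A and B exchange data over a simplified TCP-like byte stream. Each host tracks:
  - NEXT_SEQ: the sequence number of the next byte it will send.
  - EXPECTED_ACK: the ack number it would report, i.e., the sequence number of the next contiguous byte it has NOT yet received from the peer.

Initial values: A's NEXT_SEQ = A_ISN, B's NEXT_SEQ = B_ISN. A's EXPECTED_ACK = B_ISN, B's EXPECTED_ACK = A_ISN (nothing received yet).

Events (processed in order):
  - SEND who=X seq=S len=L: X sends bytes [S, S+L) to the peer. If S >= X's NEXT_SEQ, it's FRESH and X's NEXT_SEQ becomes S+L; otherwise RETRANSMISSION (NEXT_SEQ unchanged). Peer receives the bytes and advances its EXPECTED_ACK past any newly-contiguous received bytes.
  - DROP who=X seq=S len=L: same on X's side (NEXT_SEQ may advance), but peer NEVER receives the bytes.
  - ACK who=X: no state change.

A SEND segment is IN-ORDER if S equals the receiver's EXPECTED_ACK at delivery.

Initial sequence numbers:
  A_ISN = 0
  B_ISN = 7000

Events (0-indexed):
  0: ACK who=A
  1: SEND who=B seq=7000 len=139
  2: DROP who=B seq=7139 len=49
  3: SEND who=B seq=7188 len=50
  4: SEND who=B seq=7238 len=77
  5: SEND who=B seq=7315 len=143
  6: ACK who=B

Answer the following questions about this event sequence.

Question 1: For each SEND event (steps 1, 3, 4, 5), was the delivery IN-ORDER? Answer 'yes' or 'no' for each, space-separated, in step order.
Step 1: SEND seq=7000 -> in-order
Step 3: SEND seq=7188 -> out-of-order
Step 4: SEND seq=7238 -> out-of-order
Step 5: SEND seq=7315 -> out-of-order

Answer: yes no no no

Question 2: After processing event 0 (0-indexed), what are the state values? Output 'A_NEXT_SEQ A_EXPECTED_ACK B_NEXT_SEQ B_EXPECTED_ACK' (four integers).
After event 0: A_seq=0 A_ack=7000 B_seq=7000 B_ack=0

0 7000 7000 0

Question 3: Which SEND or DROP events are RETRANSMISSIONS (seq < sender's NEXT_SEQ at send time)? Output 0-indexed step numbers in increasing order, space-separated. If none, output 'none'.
Answer: none

Derivation:
Step 1: SEND seq=7000 -> fresh
Step 2: DROP seq=7139 -> fresh
Step 3: SEND seq=7188 -> fresh
Step 4: SEND seq=7238 -> fresh
Step 5: SEND seq=7315 -> fresh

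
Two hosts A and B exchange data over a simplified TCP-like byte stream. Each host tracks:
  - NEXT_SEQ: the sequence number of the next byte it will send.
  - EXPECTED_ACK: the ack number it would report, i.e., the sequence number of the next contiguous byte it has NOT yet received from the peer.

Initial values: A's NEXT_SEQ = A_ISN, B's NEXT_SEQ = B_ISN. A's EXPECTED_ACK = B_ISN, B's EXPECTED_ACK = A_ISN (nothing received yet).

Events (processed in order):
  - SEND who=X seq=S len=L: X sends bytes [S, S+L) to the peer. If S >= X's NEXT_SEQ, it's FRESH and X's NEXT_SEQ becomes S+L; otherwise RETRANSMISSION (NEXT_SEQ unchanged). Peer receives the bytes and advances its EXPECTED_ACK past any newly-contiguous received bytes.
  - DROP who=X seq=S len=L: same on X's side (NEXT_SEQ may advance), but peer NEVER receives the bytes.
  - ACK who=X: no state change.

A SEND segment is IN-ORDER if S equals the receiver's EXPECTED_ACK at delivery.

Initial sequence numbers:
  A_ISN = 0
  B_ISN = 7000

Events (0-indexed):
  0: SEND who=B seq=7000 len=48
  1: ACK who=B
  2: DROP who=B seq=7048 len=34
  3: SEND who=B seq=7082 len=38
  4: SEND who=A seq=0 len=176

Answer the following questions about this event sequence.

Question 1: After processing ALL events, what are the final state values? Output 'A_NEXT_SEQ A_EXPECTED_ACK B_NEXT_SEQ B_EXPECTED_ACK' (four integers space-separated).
After event 0: A_seq=0 A_ack=7048 B_seq=7048 B_ack=0
After event 1: A_seq=0 A_ack=7048 B_seq=7048 B_ack=0
After event 2: A_seq=0 A_ack=7048 B_seq=7082 B_ack=0
After event 3: A_seq=0 A_ack=7048 B_seq=7120 B_ack=0
After event 4: A_seq=176 A_ack=7048 B_seq=7120 B_ack=176

Answer: 176 7048 7120 176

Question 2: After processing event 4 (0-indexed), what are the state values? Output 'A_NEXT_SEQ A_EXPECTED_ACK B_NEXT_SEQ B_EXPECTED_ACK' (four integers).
After event 0: A_seq=0 A_ack=7048 B_seq=7048 B_ack=0
After event 1: A_seq=0 A_ack=7048 B_seq=7048 B_ack=0
After event 2: A_seq=0 A_ack=7048 B_seq=7082 B_ack=0
After event 3: A_seq=0 A_ack=7048 B_seq=7120 B_ack=0
After event 4: A_seq=176 A_ack=7048 B_seq=7120 B_ack=176

176 7048 7120 176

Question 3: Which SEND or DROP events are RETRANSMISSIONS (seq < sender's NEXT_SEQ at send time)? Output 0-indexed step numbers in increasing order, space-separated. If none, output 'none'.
Answer: none

Derivation:
Step 0: SEND seq=7000 -> fresh
Step 2: DROP seq=7048 -> fresh
Step 3: SEND seq=7082 -> fresh
Step 4: SEND seq=0 -> fresh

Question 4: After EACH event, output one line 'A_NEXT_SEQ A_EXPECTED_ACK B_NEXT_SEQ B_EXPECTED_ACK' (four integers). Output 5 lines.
0 7048 7048 0
0 7048 7048 0
0 7048 7082 0
0 7048 7120 0
176 7048 7120 176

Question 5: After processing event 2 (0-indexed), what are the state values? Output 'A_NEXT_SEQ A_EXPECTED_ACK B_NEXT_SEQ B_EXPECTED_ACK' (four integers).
After event 0: A_seq=0 A_ack=7048 B_seq=7048 B_ack=0
After event 1: A_seq=0 A_ack=7048 B_seq=7048 B_ack=0
After event 2: A_seq=0 A_ack=7048 B_seq=7082 B_ack=0

0 7048 7082 0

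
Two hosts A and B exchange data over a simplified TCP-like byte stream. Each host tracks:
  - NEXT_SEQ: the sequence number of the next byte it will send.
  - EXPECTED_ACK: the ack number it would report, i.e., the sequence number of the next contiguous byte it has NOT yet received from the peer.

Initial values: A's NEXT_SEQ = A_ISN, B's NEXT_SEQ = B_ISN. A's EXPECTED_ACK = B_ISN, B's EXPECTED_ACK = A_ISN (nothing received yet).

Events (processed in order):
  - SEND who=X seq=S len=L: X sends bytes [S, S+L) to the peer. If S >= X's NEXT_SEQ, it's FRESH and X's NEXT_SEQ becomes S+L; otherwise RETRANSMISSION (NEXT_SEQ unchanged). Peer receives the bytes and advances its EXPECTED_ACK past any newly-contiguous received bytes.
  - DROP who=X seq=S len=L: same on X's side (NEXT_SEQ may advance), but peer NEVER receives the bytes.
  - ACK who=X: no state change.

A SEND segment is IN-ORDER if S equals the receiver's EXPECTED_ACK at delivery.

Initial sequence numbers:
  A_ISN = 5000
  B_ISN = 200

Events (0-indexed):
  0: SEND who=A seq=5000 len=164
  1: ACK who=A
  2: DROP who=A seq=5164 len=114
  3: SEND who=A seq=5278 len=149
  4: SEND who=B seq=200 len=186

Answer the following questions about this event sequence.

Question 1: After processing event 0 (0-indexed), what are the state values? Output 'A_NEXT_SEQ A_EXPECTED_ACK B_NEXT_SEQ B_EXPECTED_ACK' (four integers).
After event 0: A_seq=5164 A_ack=200 B_seq=200 B_ack=5164

5164 200 200 5164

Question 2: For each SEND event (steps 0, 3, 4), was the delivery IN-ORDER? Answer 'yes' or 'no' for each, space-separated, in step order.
Answer: yes no yes

Derivation:
Step 0: SEND seq=5000 -> in-order
Step 3: SEND seq=5278 -> out-of-order
Step 4: SEND seq=200 -> in-order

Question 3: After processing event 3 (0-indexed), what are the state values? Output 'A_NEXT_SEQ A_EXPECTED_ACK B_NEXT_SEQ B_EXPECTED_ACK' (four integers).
After event 0: A_seq=5164 A_ack=200 B_seq=200 B_ack=5164
After event 1: A_seq=5164 A_ack=200 B_seq=200 B_ack=5164
After event 2: A_seq=5278 A_ack=200 B_seq=200 B_ack=5164
After event 3: A_seq=5427 A_ack=200 B_seq=200 B_ack=5164

5427 200 200 5164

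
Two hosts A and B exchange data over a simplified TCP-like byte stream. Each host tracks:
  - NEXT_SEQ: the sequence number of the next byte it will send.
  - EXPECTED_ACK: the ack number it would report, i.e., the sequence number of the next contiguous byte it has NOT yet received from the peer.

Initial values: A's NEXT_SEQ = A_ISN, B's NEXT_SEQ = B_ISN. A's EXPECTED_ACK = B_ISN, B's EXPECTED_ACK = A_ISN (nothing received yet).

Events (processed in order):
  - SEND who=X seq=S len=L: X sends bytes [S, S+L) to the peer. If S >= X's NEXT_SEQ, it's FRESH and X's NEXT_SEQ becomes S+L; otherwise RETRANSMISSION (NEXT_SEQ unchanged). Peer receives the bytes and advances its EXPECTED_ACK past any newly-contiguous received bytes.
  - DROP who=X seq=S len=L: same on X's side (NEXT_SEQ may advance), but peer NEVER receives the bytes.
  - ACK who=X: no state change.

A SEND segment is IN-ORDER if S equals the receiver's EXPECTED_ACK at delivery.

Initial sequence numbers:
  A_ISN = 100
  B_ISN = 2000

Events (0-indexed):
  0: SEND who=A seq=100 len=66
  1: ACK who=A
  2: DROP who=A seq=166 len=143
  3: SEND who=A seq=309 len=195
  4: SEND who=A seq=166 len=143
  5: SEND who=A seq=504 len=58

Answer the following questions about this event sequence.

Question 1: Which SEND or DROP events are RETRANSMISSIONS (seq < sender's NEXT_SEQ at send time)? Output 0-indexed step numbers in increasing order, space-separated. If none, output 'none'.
Answer: 4

Derivation:
Step 0: SEND seq=100 -> fresh
Step 2: DROP seq=166 -> fresh
Step 3: SEND seq=309 -> fresh
Step 4: SEND seq=166 -> retransmit
Step 5: SEND seq=504 -> fresh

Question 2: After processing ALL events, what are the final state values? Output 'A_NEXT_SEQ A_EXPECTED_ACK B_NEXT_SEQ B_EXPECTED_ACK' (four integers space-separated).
After event 0: A_seq=166 A_ack=2000 B_seq=2000 B_ack=166
After event 1: A_seq=166 A_ack=2000 B_seq=2000 B_ack=166
After event 2: A_seq=309 A_ack=2000 B_seq=2000 B_ack=166
After event 3: A_seq=504 A_ack=2000 B_seq=2000 B_ack=166
After event 4: A_seq=504 A_ack=2000 B_seq=2000 B_ack=504
After event 5: A_seq=562 A_ack=2000 B_seq=2000 B_ack=562

Answer: 562 2000 2000 562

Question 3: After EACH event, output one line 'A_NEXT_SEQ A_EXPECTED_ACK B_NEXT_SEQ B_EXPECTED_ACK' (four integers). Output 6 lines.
166 2000 2000 166
166 2000 2000 166
309 2000 2000 166
504 2000 2000 166
504 2000 2000 504
562 2000 2000 562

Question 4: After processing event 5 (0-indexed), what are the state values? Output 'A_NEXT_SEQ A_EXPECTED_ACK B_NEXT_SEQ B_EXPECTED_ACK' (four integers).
After event 0: A_seq=166 A_ack=2000 B_seq=2000 B_ack=166
After event 1: A_seq=166 A_ack=2000 B_seq=2000 B_ack=166
After event 2: A_seq=309 A_ack=2000 B_seq=2000 B_ack=166
After event 3: A_seq=504 A_ack=2000 B_seq=2000 B_ack=166
After event 4: A_seq=504 A_ack=2000 B_seq=2000 B_ack=504
After event 5: A_seq=562 A_ack=2000 B_seq=2000 B_ack=562

562 2000 2000 562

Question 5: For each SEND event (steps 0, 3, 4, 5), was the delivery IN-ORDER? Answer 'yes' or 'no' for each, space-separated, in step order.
Step 0: SEND seq=100 -> in-order
Step 3: SEND seq=309 -> out-of-order
Step 4: SEND seq=166 -> in-order
Step 5: SEND seq=504 -> in-order

Answer: yes no yes yes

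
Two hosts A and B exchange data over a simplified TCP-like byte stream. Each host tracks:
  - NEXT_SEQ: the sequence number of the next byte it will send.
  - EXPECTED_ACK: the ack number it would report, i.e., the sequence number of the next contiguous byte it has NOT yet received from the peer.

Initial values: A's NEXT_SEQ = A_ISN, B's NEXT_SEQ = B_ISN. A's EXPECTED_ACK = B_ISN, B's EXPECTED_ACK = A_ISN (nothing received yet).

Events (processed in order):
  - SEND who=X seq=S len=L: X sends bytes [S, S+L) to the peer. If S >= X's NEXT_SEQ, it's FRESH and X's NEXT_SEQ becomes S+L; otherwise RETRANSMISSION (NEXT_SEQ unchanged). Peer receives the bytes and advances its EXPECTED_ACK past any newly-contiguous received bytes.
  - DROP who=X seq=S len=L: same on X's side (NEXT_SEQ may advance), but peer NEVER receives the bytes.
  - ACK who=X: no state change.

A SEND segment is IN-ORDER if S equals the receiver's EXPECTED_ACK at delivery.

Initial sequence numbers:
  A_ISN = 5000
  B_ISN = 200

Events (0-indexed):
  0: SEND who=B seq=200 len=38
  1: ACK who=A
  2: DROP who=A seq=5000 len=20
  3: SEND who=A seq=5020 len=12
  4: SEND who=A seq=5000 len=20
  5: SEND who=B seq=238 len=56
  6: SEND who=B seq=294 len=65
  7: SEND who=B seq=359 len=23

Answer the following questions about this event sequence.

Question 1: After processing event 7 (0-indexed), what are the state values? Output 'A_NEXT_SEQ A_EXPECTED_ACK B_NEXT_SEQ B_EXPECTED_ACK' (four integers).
After event 0: A_seq=5000 A_ack=238 B_seq=238 B_ack=5000
After event 1: A_seq=5000 A_ack=238 B_seq=238 B_ack=5000
After event 2: A_seq=5020 A_ack=238 B_seq=238 B_ack=5000
After event 3: A_seq=5032 A_ack=238 B_seq=238 B_ack=5000
After event 4: A_seq=5032 A_ack=238 B_seq=238 B_ack=5032
After event 5: A_seq=5032 A_ack=294 B_seq=294 B_ack=5032
After event 6: A_seq=5032 A_ack=359 B_seq=359 B_ack=5032
After event 7: A_seq=5032 A_ack=382 B_seq=382 B_ack=5032

5032 382 382 5032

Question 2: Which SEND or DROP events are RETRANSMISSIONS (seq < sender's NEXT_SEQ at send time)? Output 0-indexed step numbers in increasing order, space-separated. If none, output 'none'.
Step 0: SEND seq=200 -> fresh
Step 2: DROP seq=5000 -> fresh
Step 3: SEND seq=5020 -> fresh
Step 4: SEND seq=5000 -> retransmit
Step 5: SEND seq=238 -> fresh
Step 6: SEND seq=294 -> fresh
Step 7: SEND seq=359 -> fresh

Answer: 4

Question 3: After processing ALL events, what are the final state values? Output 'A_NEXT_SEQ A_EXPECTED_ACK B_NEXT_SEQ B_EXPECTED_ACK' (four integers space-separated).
Answer: 5032 382 382 5032

Derivation:
After event 0: A_seq=5000 A_ack=238 B_seq=238 B_ack=5000
After event 1: A_seq=5000 A_ack=238 B_seq=238 B_ack=5000
After event 2: A_seq=5020 A_ack=238 B_seq=238 B_ack=5000
After event 3: A_seq=5032 A_ack=238 B_seq=238 B_ack=5000
After event 4: A_seq=5032 A_ack=238 B_seq=238 B_ack=5032
After event 5: A_seq=5032 A_ack=294 B_seq=294 B_ack=5032
After event 6: A_seq=5032 A_ack=359 B_seq=359 B_ack=5032
After event 7: A_seq=5032 A_ack=382 B_seq=382 B_ack=5032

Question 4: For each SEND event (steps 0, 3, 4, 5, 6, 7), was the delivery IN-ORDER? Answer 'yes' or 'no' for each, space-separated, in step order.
Step 0: SEND seq=200 -> in-order
Step 3: SEND seq=5020 -> out-of-order
Step 4: SEND seq=5000 -> in-order
Step 5: SEND seq=238 -> in-order
Step 6: SEND seq=294 -> in-order
Step 7: SEND seq=359 -> in-order

Answer: yes no yes yes yes yes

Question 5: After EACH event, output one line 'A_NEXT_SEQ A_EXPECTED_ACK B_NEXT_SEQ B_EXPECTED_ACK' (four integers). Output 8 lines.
5000 238 238 5000
5000 238 238 5000
5020 238 238 5000
5032 238 238 5000
5032 238 238 5032
5032 294 294 5032
5032 359 359 5032
5032 382 382 5032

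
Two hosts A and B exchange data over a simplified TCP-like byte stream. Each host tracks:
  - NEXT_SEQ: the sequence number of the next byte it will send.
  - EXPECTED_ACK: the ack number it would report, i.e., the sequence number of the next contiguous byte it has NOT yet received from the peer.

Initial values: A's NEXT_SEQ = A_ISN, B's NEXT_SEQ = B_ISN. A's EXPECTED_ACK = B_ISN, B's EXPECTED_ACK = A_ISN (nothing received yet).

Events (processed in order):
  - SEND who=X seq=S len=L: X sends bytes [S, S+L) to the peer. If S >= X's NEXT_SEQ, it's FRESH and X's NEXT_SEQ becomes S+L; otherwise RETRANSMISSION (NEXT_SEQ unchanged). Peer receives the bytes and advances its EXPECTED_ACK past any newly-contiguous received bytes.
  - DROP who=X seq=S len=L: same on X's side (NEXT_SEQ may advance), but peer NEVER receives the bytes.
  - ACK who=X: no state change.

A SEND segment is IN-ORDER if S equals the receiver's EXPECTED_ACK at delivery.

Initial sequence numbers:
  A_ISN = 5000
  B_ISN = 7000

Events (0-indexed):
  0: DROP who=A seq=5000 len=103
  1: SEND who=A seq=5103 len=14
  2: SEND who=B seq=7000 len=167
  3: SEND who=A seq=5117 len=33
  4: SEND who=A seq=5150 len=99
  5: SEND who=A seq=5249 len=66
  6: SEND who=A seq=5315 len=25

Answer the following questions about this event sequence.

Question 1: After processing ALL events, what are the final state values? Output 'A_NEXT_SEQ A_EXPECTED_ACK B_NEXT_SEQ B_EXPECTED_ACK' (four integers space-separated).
Answer: 5340 7167 7167 5000

Derivation:
After event 0: A_seq=5103 A_ack=7000 B_seq=7000 B_ack=5000
After event 1: A_seq=5117 A_ack=7000 B_seq=7000 B_ack=5000
After event 2: A_seq=5117 A_ack=7167 B_seq=7167 B_ack=5000
After event 3: A_seq=5150 A_ack=7167 B_seq=7167 B_ack=5000
After event 4: A_seq=5249 A_ack=7167 B_seq=7167 B_ack=5000
After event 5: A_seq=5315 A_ack=7167 B_seq=7167 B_ack=5000
After event 6: A_seq=5340 A_ack=7167 B_seq=7167 B_ack=5000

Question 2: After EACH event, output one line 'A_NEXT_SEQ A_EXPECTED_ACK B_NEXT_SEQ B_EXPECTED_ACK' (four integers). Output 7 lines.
5103 7000 7000 5000
5117 7000 7000 5000
5117 7167 7167 5000
5150 7167 7167 5000
5249 7167 7167 5000
5315 7167 7167 5000
5340 7167 7167 5000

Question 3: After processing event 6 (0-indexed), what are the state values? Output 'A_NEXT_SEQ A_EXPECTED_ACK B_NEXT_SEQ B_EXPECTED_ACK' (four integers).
After event 0: A_seq=5103 A_ack=7000 B_seq=7000 B_ack=5000
After event 1: A_seq=5117 A_ack=7000 B_seq=7000 B_ack=5000
After event 2: A_seq=5117 A_ack=7167 B_seq=7167 B_ack=5000
After event 3: A_seq=5150 A_ack=7167 B_seq=7167 B_ack=5000
After event 4: A_seq=5249 A_ack=7167 B_seq=7167 B_ack=5000
After event 5: A_seq=5315 A_ack=7167 B_seq=7167 B_ack=5000
After event 6: A_seq=5340 A_ack=7167 B_seq=7167 B_ack=5000

5340 7167 7167 5000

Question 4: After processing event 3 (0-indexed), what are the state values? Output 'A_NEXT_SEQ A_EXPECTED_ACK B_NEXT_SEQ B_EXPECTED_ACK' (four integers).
After event 0: A_seq=5103 A_ack=7000 B_seq=7000 B_ack=5000
After event 1: A_seq=5117 A_ack=7000 B_seq=7000 B_ack=5000
After event 2: A_seq=5117 A_ack=7167 B_seq=7167 B_ack=5000
After event 3: A_seq=5150 A_ack=7167 B_seq=7167 B_ack=5000

5150 7167 7167 5000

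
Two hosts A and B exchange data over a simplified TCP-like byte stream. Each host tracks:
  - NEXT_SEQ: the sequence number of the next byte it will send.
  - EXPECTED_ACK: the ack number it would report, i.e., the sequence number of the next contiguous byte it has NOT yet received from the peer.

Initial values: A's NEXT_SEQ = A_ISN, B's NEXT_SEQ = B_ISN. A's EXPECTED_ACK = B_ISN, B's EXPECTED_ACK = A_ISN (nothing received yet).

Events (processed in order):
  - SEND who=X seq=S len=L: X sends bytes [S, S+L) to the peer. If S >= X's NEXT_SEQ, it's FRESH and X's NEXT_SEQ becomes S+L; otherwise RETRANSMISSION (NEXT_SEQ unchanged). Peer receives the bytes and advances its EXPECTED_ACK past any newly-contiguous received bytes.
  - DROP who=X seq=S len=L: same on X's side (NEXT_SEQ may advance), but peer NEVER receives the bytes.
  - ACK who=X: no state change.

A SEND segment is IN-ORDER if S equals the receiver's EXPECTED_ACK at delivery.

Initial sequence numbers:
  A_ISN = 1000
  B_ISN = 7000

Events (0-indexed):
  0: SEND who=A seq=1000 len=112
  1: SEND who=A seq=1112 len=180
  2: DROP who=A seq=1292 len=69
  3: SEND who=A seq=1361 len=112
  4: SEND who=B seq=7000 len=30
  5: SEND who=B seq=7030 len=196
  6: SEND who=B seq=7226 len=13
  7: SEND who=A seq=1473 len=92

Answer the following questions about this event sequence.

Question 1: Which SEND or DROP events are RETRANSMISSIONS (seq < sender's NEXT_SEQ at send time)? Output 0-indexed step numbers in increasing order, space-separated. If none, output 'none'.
Step 0: SEND seq=1000 -> fresh
Step 1: SEND seq=1112 -> fresh
Step 2: DROP seq=1292 -> fresh
Step 3: SEND seq=1361 -> fresh
Step 4: SEND seq=7000 -> fresh
Step 5: SEND seq=7030 -> fresh
Step 6: SEND seq=7226 -> fresh
Step 7: SEND seq=1473 -> fresh

Answer: none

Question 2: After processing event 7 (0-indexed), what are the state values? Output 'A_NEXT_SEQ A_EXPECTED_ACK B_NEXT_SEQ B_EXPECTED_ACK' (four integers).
After event 0: A_seq=1112 A_ack=7000 B_seq=7000 B_ack=1112
After event 1: A_seq=1292 A_ack=7000 B_seq=7000 B_ack=1292
After event 2: A_seq=1361 A_ack=7000 B_seq=7000 B_ack=1292
After event 3: A_seq=1473 A_ack=7000 B_seq=7000 B_ack=1292
After event 4: A_seq=1473 A_ack=7030 B_seq=7030 B_ack=1292
After event 5: A_seq=1473 A_ack=7226 B_seq=7226 B_ack=1292
After event 6: A_seq=1473 A_ack=7239 B_seq=7239 B_ack=1292
After event 7: A_seq=1565 A_ack=7239 B_seq=7239 B_ack=1292

1565 7239 7239 1292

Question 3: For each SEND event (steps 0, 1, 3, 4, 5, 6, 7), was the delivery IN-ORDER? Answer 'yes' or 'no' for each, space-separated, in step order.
Answer: yes yes no yes yes yes no

Derivation:
Step 0: SEND seq=1000 -> in-order
Step 1: SEND seq=1112 -> in-order
Step 3: SEND seq=1361 -> out-of-order
Step 4: SEND seq=7000 -> in-order
Step 5: SEND seq=7030 -> in-order
Step 6: SEND seq=7226 -> in-order
Step 7: SEND seq=1473 -> out-of-order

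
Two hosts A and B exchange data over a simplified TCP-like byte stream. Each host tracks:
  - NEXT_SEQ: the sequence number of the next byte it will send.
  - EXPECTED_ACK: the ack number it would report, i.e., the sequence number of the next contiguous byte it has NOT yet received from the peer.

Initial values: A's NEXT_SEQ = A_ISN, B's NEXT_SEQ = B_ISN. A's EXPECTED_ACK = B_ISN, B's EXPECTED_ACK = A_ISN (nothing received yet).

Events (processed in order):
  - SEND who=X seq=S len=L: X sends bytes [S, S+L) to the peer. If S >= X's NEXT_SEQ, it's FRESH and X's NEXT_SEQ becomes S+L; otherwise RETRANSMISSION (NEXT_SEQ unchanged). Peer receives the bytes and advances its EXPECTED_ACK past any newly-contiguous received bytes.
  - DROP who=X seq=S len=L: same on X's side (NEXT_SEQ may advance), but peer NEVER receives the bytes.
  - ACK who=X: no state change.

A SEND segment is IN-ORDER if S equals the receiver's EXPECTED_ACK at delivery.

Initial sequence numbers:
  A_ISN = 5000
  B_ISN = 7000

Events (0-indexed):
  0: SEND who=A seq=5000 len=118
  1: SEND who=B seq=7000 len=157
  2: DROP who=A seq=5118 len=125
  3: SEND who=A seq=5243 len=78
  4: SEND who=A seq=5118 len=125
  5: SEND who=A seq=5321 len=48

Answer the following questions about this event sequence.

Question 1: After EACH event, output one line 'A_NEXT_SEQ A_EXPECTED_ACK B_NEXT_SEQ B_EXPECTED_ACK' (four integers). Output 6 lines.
5118 7000 7000 5118
5118 7157 7157 5118
5243 7157 7157 5118
5321 7157 7157 5118
5321 7157 7157 5321
5369 7157 7157 5369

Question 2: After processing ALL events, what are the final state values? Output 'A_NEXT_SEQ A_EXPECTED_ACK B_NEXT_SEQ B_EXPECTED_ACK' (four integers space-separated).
Answer: 5369 7157 7157 5369

Derivation:
After event 0: A_seq=5118 A_ack=7000 B_seq=7000 B_ack=5118
After event 1: A_seq=5118 A_ack=7157 B_seq=7157 B_ack=5118
After event 2: A_seq=5243 A_ack=7157 B_seq=7157 B_ack=5118
After event 3: A_seq=5321 A_ack=7157 B_seq=7157 B_ack=5118
After event 4: A_seq=5321 A_ack=7157 B_seq=7157 B_ack=5321
After event 5: A_seq=5369 A_ack=7157 B_seq=7157 B_ack=5369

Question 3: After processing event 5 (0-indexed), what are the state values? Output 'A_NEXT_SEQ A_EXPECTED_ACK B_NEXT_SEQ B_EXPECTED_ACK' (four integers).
After event 0: A_seq=5118 A_ack=7000 B_seq=7000 B_ack=5118
After event 1: A_seq=5118 A_ack=7157 B_seq=7157 B_ack=5118
After event 2: A_seq=5243 A_ack=7157 B_seq=7157 B_ack=5118
After event 3: A_seq=5321 A_ack=7157 B_seq=7157 B_ack=5118
After event 4: A_seq=5321 A_ack=7157 B_seq=7157 B_ack=5321
After event 5: A_seq=5369 A_ack=7157 B_seq=7157 B_ack=5369

5369 7157 7157 5369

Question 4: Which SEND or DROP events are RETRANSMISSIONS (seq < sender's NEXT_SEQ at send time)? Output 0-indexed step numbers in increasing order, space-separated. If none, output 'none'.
Step 0: SEND seq=5000 -> fresh
Step 1: SEND seq=7000 -> fresh
Step 2: DROP seq=5118 -> fresh
Step 3: SEND seq=5243 -> fresh
Step 4: SEND seq=5118 -> retransmit
Step 5: SEND seq=5321 -> fresh

Answer: 4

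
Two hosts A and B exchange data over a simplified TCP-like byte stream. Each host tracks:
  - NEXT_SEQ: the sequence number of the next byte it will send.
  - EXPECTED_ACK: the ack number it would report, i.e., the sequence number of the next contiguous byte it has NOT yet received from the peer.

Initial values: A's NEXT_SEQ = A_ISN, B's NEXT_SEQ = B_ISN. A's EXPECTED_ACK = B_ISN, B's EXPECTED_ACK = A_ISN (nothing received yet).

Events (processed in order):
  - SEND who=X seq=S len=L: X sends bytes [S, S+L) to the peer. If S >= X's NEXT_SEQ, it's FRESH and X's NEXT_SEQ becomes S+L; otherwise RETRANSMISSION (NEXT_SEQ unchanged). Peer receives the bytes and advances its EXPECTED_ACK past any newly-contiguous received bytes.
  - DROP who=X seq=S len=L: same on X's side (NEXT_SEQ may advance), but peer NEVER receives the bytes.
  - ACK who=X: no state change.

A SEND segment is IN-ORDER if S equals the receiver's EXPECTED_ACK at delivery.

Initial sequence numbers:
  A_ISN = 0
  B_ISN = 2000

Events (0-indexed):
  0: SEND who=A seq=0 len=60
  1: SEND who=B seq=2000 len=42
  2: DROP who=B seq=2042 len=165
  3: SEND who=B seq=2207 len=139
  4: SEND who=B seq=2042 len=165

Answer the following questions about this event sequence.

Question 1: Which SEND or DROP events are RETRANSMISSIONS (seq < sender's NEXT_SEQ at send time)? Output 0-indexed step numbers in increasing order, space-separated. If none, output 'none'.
Answer: 4

Derivation:
Step 0: SEND seq=0 -> fresh
Step 1: SEND seq=2000 -> fresh
Step 2: DROP seq=2042 -> fresh
Step 3: SEND seq=2207 -> fresh
Step 4: SEND seq=2042 -> retransmit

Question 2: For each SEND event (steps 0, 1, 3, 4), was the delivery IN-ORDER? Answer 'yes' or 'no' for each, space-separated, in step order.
Step 0: SEND seq=0 -> in-order
Step 1: SEND seq=2000 -> in-order
Step 3: SEND seq=2207 -> out-of-order
Step 4: SEND seq=2042 -> in-order

Answer: yes yes no yes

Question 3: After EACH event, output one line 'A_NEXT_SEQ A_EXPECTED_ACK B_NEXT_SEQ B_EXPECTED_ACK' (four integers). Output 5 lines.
60 2000 2000 60
60 2042 2042 60
60 2042 2207 60
60 2042 2346 60
60 2346 2346 60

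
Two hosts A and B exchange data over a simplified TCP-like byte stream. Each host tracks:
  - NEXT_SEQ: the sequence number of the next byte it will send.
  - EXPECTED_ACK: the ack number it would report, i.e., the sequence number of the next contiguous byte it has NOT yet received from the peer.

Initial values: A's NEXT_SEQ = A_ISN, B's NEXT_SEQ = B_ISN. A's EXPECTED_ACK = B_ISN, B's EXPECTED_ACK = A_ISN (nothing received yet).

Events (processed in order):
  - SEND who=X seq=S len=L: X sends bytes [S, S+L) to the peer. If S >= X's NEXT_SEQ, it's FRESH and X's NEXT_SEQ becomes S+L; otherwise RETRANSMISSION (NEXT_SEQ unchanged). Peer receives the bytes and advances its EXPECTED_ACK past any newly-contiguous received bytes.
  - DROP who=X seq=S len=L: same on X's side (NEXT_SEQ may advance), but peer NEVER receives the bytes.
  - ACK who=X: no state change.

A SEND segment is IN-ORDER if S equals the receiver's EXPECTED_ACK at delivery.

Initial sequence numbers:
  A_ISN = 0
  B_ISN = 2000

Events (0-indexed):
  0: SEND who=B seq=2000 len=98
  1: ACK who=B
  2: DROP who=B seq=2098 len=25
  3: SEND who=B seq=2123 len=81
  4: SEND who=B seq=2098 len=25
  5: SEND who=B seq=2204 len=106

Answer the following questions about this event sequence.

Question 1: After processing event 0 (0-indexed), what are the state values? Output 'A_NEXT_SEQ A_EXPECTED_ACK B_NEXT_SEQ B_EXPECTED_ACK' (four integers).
After event 0: A_seq=0 A_ack=2098 B_seq=2098 B_ack=0

0 2098 2098 0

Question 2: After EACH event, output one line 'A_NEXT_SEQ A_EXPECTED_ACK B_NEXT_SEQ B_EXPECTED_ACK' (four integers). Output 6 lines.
0 2098 2098 0
0 2098 2098 0
0 2098 2123 0
0 2098 2204 0
0 2204 2204 0
0 2310 2310 0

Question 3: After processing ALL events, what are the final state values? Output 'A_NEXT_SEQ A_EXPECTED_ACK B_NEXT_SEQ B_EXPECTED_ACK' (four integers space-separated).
Answer: 0 2310 2310 0

Derivation:
After event 0: A_seq=0 A_ack=2098 B_seq=2098 B_ack=0
After event 1: A_seq=0 A_ack=2098 B_seq=2098 B_ack=0
After event 2: A_seq=0 A_ack=2098 B_seq=2123 B_ack=0
After event 3: A_seq=0 A_ack=2098 B_seq=2204 B_ack=0
After event 4: A_seq=0 A_ack=2204 B_seq=2204 B_ack=0
After event 5: A_seq=0 A_ack=2310 B_seq=2310 B_ack=0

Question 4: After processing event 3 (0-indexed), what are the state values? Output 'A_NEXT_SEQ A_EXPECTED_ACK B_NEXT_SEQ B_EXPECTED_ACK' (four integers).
After event 0: A_seq=0 A_ack=2098 B_seq=2098 B_ack=0
After event 1: A_seq=0 A_ack=2098 B_seq=2098 B_ack=0
After event 2: A_seq=0 A_ack=2098 B_seq=2123 B_ack=0
After event 3: A_seq=0 A_ack=2098 B_seq=2204 B_ack=0

0 2098 2204 0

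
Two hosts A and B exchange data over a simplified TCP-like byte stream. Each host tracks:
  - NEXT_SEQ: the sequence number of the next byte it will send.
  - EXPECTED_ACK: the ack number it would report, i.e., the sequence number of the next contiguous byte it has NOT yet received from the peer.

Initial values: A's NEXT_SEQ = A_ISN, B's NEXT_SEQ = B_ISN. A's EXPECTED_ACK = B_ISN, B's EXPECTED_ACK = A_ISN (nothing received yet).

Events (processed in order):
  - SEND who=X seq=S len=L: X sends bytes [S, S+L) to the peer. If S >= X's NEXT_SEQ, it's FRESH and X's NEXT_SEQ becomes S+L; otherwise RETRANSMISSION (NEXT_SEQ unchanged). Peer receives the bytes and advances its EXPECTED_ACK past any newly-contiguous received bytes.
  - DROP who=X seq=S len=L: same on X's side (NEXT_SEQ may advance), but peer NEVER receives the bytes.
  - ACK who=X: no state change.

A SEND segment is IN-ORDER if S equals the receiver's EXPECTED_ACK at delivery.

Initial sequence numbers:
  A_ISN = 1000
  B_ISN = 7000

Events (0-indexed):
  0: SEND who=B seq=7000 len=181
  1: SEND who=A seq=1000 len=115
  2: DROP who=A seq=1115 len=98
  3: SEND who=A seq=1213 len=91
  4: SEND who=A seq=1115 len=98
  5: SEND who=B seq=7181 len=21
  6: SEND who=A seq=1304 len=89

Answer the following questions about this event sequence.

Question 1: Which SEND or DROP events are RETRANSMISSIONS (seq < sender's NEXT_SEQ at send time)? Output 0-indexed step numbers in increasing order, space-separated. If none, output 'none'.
Answer: 4

Derivation:
Step 0: SEND seq=7000 -> fresh
Step 1: SEND seq=1000 -> fresh
Step 2: DROP seq=1115 -> fresh
Step 3: SEND seq=1213 -> fresh
Step 4: SEND seq=1115 -> retransmit
Step 5: SEND seq=7181 -> fresh
Step 6: SEND seq=1304 -> fresh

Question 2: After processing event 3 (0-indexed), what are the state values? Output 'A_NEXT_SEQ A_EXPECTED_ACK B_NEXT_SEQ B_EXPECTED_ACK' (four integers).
After event 0: A_seq=1000 A_ack=7181 B_seq=7181 B_ack=1000
After event 1: A_seq=1115 A_ack=7181 B_seq=7181 B_ack=1115
After event 2: A_seq=1213 A_ack=7181 B_seq=7181 B_ack=1115
After event 3: A_seq=1304 A_ack=7181 B_seq=7181 B_ack=1115

1304 7181 7181 1115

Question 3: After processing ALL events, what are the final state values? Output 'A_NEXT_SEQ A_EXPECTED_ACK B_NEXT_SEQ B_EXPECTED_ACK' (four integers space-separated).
After event 0: A_seq=1000 A_ack=7181 B_seq=7181 B_ack=1000
After event 1: A_seq=1115 A_ack=7181 B_seq=7181 B_ack=1115
After event 2: A_seq=1213 A_ack=7181 B_seq=7181 B_ack=1115
After event 3: A_seq=1304 A_ack=7181 B_seq=7181 B_ack=1115
After event 4: A_seq=1304 A_ack=7181 B_seq=7181 B_ack=1304
After event 5: A_seq=1304 A_ack=7202 B_seq=7202 B_ack=1304
After event 6: A_seq=1393 A_ack=7202 B_seq=7202 B_ack=1393

Answer: 1393 7202 7202 1393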